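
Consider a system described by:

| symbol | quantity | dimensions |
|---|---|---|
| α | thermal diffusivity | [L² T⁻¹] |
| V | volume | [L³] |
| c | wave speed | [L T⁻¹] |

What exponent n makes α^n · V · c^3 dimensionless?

-3

Balance the L exponent: (2)·n from α, plus (3) + 3·(1) = 6 from the rest, must sum to zero.
2n + 6 = 0, so n = -3.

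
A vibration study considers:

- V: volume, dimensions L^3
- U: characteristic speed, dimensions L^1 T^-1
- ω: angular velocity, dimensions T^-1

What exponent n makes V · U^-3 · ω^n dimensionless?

3

Balance the T exponent: (-1)·n from ω, plus (0) − 3·(-1) = 3 from the rest, must sum to zero.
−n + 3 = 0, so n = 3.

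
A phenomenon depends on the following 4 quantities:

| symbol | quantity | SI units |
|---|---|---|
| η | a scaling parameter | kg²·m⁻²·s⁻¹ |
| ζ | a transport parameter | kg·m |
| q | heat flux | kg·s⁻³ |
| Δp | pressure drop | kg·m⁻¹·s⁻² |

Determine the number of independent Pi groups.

1

There are 4 variables and 3 base dimensions (M, L, T).
The dimension matrix has rank 3.
Independent dimensionless groups: 4 − 3 = 1.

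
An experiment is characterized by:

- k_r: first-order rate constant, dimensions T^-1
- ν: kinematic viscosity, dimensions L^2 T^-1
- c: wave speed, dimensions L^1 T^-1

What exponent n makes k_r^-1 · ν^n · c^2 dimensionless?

-1

Balance the L exponent: (2)·n from ν, plus −(0) + 2·(1) = 2 from the rest, must sum to zero.
2n + 2 = 0, so n = -1.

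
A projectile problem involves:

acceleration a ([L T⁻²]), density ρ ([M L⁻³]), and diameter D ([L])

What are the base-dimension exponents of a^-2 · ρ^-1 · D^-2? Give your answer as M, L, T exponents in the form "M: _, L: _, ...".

Collect each base-dimension exponent across the product:
  M: −2·(0) − (1) − 2·(0) = -1
  L: −2·(1) − (-3) − 2·(1) = -1
  T: −2·(-2) − (0) − 2·(0) = 4
So the dimensions are [M⁻¹ L⁻¹ T⁴].

M: -1, L: -1, T: 4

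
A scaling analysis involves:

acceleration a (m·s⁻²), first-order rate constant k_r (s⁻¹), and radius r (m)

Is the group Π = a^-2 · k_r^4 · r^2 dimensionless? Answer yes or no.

yes

Sum the exponent of each base dimension across the product:
  M: −2·[a]_M + 4·[k_r]_M + 2·[r]_M = −2·(0) + 4·(0) + 2·(0) = 0
  L: −2·[a]_L + 4·[k_r]_L + 2·[r]_L = −2·(1) + 4·(0) + 2·(1) = 0
  T: −2·[a]_T + 4·[k_r]_T + 2·[r]_T = −2·(-2) + 4·(-1) + 2·(0) = 0
  Θ: −2·[a]_Θ + 4·[k_r]_Θ + 2·[r]_Θ = −2·(0) + 4·(0) + 2·(0) = 0
All base exponents vanish — dimensionless.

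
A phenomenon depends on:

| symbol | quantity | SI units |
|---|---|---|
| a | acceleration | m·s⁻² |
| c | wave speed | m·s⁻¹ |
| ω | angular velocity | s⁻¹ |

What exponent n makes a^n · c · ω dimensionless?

-1

Balance the L exponent: (1)·n from a, plus (1) + (0) = 1 from the rest, must sum to zero.
n + 1 = 0, so n = -1.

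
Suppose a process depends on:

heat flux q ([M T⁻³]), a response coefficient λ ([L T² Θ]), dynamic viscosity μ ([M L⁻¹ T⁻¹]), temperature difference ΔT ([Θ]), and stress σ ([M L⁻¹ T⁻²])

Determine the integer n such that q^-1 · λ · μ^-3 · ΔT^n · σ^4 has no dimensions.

-1

Balance the Θ exponent: (1)·n from ΔT, plus −(0) + (1) − 3·(0) + 4·(0) = 1 from the rest, must sum to zero.
n + 1 = 0, so n = -1.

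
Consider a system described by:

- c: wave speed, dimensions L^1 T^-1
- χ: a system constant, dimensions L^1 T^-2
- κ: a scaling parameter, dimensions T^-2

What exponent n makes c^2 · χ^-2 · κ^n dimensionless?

1

Balance the T exponent: (-2)·n from κ, plus 2·(-1) − 2·(-2) = 2 from the rest, must sum to zero.
-2n + 2 = 0, so n = 1.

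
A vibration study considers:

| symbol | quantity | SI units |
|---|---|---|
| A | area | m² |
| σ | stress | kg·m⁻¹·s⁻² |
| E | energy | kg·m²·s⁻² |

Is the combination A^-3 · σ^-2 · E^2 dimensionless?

Sum the exponent of each base dimension across the product:
  M: −3·[A]_M − 2·[σ]_M + 2·[E]_M = −3·(0) − 2·(1) + 2·(1) = 0
  L: −3·[A]_L − 2·[σ]_L + 2·[E]_L = −3·(2) − 2·(-1) + 2·(2) = 0
  T: −3·[A]_T − 2·[σ]_T + 2·[E]_T = −3·(0) − 2·(-2) + 2·(-2) = 0
All base exponents vanish — dimensionless.

yes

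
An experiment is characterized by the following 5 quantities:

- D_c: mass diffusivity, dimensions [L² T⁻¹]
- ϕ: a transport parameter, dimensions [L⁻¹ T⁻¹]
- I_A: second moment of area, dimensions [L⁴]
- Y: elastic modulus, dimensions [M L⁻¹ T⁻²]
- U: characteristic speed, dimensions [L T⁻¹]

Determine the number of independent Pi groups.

There are 5 variables and 3 base dimensions (M, L, T).
The dimension matrix has rank 3.
Independent dimensionless groups: 5 − 3 = 2.

2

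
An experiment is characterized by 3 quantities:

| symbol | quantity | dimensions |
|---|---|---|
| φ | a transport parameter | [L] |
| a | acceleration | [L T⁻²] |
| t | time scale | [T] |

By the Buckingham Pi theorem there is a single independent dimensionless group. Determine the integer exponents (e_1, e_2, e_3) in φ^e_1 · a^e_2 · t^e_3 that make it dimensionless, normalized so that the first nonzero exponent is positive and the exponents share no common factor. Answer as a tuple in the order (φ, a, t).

L: e_1·(1) + e_2·(1) + e_3·(0) = 0
T: e_1·(0) + e_2·(-2) + e_3·(1) = 0
Solving this homogeneous linear system for the smallest-integer solution (first nonzero entry positive) gives (1, -1, -2).

(1, -1, -2)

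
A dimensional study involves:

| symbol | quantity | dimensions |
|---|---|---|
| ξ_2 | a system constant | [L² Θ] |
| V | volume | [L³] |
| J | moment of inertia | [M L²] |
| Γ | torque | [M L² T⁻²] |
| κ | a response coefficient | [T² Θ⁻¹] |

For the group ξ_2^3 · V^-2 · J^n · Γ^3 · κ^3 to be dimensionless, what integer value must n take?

Balance the M exponent: (1)·n from J, plus 3·(0) − 2·(0) + 3·(1) + 3·(0) = 3 from the rest, must sum to zero.
n + 3 = 0, so n = -3.

-3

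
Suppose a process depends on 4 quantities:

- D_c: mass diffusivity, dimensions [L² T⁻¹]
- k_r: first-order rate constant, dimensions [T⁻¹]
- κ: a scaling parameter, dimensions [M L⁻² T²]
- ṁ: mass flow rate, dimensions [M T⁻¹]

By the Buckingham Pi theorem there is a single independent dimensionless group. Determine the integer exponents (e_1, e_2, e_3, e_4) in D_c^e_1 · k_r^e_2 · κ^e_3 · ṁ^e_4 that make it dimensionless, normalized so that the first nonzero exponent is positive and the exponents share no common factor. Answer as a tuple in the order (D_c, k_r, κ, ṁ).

(1, 2, 1, -1)

M: e_1·(0) + e_2·(0) + e_3·(1) + e_4·(1) = 0
L: e_1·(2) + e_2·(0) + e_3·(-2) + e_4·(0) = 0
T: e_1·(-1) + e_2·(-1) + e_3·(2) + e_4·(-1) = 0
Solving this homogeneous linear system for the smallest-integer solution (first nonzero entry positive) gives (1, 2, 1, -1).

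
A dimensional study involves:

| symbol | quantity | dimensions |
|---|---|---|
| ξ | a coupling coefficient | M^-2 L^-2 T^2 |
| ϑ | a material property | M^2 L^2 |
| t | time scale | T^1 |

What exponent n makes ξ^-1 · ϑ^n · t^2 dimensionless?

-1

Balance the M exponent: (2)·n from ϑ, plus −(-2) + 2·(0) = 2 from the rest, must sum to zero.
2n + 2 = 0, so n = -1.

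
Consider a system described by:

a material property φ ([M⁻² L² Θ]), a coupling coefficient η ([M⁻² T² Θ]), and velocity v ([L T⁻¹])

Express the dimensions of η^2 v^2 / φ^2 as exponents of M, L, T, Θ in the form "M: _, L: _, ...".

M: 0, L: -2, T: 2, Θ: 0

Collect each base-dimension exponent across the product:
  M: −2·(-2) + 2·(-2) + 2·(0) = 0
  L: −2·(2) + 2·(0) + 2·(1) = -2
  T: −2·(0) + 2·(2) + 2·(-1) = 2
  Θ: −2·(1) + 2·(1) + 2·(0) = 0
So the dimensions are [L⁻² T²].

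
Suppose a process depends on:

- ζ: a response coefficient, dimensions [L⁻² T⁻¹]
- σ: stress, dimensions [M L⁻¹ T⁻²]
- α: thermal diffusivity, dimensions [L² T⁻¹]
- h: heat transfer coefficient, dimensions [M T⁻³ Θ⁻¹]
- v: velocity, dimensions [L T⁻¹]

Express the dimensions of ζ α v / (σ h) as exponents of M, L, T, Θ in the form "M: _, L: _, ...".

Collect each base-dimension exponent across the product:
  M: (0) − (1) + (0) − (1) + (0) = -2
  L: (-2) − (-1) + (2) − (0) + (1) = 2
  T: (-1) − (-2) + (-1) − (-3) + (-1) = 2
  Θ: (0) − (0) + (0) − (-1) + (0) = 1
So the dimensions are [M⁻² L² T² Θ].

M: -2, L: 2, T: 2, Θ: 1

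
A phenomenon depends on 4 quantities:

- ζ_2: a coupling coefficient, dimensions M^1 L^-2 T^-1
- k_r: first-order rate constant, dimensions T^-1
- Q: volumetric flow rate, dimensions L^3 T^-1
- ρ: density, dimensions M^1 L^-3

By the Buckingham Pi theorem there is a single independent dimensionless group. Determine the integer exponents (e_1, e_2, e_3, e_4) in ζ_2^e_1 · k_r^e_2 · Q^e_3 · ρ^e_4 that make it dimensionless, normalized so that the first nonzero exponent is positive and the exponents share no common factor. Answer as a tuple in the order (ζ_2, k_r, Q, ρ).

(3, -2, -1, -3)

M: e_1·(1) + e_2·(0) + e_3·(0) + e_4·(1) = 0
L: e_1·(-2) + e_2·(0) + e_3·(3) + e_4·(-3) = 0
T: e_1·(-1) + e_2·(-1) + e_3·(-1) + e_4·(0) = 0
Solving this homogeneous linear system for the smallest-integer solution (first nonzero entry positive) gives (3, -2, -1, -3).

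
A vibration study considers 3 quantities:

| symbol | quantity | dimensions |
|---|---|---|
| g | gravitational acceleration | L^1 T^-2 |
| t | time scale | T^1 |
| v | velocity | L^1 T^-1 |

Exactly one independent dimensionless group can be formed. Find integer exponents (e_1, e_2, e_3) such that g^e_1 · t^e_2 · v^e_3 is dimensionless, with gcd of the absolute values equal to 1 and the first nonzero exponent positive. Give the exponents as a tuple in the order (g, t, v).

(1, 1, -1)

L: e_1·(1) + e_2·(0) + e_3·(1) = 0
T: e_1·(-2) + e_2·(1) + e_3·(-1) = 0
Solving this homogeneous linear system for the smallest-integer solution (first nonzero entry positive) gives (1, 1, -1).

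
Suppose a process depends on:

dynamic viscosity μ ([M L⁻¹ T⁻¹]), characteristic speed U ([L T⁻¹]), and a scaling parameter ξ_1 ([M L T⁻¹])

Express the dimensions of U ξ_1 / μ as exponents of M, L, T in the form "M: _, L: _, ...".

Collect each base-dimension exponent across the product:
  M: −(1) + (0) + (1) = 0
  L: −(-1) + (1) + (1) = 3
  T: −(-1) + (-1) + (-1) = -1
So the dimensions are [L³ T⁻¹].

M: 0, L: 3, T: -1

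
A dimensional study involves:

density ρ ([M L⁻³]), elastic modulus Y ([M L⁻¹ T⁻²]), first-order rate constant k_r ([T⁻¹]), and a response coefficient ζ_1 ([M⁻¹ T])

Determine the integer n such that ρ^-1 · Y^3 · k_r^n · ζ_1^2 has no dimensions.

-4

Balance the T exponent: (-1)·n from k_r, plus −(0) + 3·(-2) + 2·(1) = -4 from the rest, must sum to zero.
−n − 4 = 0, so n = -4.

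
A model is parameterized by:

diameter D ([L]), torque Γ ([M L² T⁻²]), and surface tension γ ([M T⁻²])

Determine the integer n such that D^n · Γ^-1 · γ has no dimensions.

Balance the L exponent: (1)·n from D, plus −(2) + (0) = -2 from the rest, must sum to zero.
n − 2 = 0, so n = 2.

2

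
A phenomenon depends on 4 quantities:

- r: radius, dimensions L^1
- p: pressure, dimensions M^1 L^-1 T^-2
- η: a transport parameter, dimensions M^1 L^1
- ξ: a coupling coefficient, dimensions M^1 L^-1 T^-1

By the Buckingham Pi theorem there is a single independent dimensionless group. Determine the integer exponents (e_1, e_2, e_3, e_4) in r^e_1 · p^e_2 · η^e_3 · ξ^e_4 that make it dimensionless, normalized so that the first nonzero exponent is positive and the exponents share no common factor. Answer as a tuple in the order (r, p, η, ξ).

(2, -1, -1, 2)

M: e_1·(0) + e_2·(1) + e_3·(1) + e_4·(1) = 0
L: e_1·(1) + e_2·(-1) + e_3·(1) + e_4·(-1) = 0
T: e_1·(0) + e_2·(-2) + e_3·(0) + e_4·(-1) = 0
Solving this homogeneous linear system for the smallest-integer solution (first nonzero entry positive) gives (2, -1, -1, 2).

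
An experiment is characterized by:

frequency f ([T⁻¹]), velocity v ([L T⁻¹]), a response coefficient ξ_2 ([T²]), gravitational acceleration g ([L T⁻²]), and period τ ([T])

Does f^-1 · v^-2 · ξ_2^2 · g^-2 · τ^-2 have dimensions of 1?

no

Sum the exponent of each base dimension across the product:
  L: −[f]_L − 2·[v]_L + 2·[ξ_2]_L − 2·[g]_L − 2·[τ]_L = −(0) − 2·(1) + 2·(0) − 2·(1) − 2·(0) = -4
  T: −[f]_T − 2·[v]_T + 2·[ξ_2]_T − 2·[g]_T − 2·[τ]_T = −(-1) − 2·(-1) + 2·(2) − 2·(-2) − 2·(1) = 9
Net dimensions [L⁻⁴ T⁹] ≠ [1] — not dimensionless.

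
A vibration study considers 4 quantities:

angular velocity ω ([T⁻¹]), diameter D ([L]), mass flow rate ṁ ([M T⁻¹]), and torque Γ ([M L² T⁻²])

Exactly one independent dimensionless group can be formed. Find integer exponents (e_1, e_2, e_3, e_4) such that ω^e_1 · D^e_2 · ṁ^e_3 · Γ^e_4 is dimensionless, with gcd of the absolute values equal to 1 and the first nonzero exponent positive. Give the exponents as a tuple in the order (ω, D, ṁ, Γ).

M: e_1·(0) + e_2·(0) + e_3·(1) + e_4·(1) = 0
L: e_1·(0) + e_2·(1) + e_3·(0) + e_4·(2) = 0
T: e_1·(-1) + e_2·(0) + e_3·(-1) + e_4·(-2) = 0
Solving this homogeneous linear system for the smallest-integer solution (first nonzero entry positive) gives (1, 2, 1, -1).

(1, 2, 1, -1)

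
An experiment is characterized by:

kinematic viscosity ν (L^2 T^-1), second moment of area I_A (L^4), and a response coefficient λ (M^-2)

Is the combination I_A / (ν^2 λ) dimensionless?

Sum the exponent of each base dimension across the product:
  M: −2·[ν]_M + [I_A]_M − [λ]_M = −2·(0) + (0) − (-2) = 2
  L: −2·[ν]_L + [I_A]_L − [λ]_L = −2·(2) + (4) − (0) = 0
  T: −2·[ν]_T + [I_A]_T − [λ]_T = −2·(-1) + (0) − (0) = 2
Net dimensions [M² T²] ≠ [1] — not dimensionless.

no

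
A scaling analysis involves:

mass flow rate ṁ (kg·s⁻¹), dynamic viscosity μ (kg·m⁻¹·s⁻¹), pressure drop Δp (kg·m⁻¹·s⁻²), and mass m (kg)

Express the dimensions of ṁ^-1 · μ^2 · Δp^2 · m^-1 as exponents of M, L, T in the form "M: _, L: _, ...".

M: 2, L: -4, T: -5

Collect each base-dimension exponent across the product:
  M: −(1) + 2·(1) + 2·(1) − (1) = 2
  L: −(0) + 2·(-1) + 2·(-1) − (0) = -4
  T: −(-1) + 2·(-1) + 2·(-2) − (0) = -5
So the dimensions are [M² L⁻⁴ T⁻⁵].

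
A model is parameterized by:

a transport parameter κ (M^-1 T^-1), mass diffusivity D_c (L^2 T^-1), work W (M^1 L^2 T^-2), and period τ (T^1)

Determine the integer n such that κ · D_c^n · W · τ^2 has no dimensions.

-1

Balance the L exponent: (2)·n from D_c, plus (0) + (2) + 2·(0) = 2 from the rest, must sum to zero.
2n + 2 = 0, so n = -1.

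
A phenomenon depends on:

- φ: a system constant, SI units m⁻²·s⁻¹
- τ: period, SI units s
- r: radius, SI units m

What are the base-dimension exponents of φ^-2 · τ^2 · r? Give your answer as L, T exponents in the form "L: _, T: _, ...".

Collect each base-dimension exponent across the product:
  L: −2·(-2) + 2·(0) + (1) = 5
  T: −2·(-1) + 2·(1) + (0) = 4
So the dimensions are [L⁵ T⁴].

L: 5, T: 4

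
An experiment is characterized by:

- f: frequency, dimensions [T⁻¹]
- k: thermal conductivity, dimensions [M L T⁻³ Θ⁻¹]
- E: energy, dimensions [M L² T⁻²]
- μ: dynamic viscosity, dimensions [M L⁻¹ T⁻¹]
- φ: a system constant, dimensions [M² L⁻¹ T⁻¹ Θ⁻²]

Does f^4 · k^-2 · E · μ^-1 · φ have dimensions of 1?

yes

Sum the exponent of each base dimension across the product:
  M: 4·[f]_M − 2·[k]_M + [E]_M − [μ]_M + [φ]_M = 4·(0) − 2·(1) + (1) − (1) + (2) = 0
  L: 4·[f]_L − 2·[k]_L + [E]_L − [μ]_L + [φ]_L = 4·(0) − 2·(1) + (2) − (-1) + (-1) = 0
  T: 4·[f]_T − 2·[k]_T + [E]_T − [μ]_T + [φ]_T = 4·(-1) − 2·(-3) + (-2) − (-1) + (-1) = 0
  Θ: 4·[f]_Θ − 2·[k]_Θ + [E]_Θ − [μ]_Θ + [φ]_Θ = 4·(0) − 2·(-1) + (0) − (0) + (-2) = 0
All base exponents vanish — dimensionless.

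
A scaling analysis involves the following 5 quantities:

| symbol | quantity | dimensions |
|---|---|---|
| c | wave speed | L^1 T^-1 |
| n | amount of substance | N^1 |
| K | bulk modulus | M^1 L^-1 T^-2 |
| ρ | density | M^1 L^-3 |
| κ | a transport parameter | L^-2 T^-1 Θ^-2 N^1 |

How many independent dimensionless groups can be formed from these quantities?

1

There are 5 variables and 5 base dimensions (M, L, T, Θ, N).
The dimension matrix has rank 4 (less than 5: the dimension vectors are linearly dependent).
Independent dimensionless groups: 5 − 4 = 1.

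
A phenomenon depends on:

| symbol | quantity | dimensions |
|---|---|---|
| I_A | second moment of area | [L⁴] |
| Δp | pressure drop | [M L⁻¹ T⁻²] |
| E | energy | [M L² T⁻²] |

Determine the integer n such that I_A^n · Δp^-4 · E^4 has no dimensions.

Balance the L exponent: (4)·n from I_A, plus −4·(-1) + 4·(2) = 12 from the rest, must sum to zero.
4n + 12 = 0, so n = -3.

-3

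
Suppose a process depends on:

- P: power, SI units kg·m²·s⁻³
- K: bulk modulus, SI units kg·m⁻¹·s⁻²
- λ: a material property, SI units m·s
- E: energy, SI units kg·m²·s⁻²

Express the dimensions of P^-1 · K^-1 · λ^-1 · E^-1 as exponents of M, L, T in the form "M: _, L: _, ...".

M: -3, L: -4, T: 6

Collect each base-dimension exponent across the product:
  M: −(1) − (1) − (0) − (1) = -3
  L: −(2) − (-1) − (1) − (2) = -4
  T: −(-3) − (-2) − (1) − (-2) = 6
So the dimensions are [M⁻³ L⁻⁴ T⁶].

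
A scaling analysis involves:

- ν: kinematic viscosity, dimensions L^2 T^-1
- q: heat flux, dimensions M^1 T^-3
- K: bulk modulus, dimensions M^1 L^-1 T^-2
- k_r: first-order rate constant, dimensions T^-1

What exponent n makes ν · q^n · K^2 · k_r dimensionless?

-2

Balance the M exponent: (1)·n from q, plus (0) + 2·(1) + (0) = 2 from the rest, must sum to zero.
n + 2 = 0, so n = -2.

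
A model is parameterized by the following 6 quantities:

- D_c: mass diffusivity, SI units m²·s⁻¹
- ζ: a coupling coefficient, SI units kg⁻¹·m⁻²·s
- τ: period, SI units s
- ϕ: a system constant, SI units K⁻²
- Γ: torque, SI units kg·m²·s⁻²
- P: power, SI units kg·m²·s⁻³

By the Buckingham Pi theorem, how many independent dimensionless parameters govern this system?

There are 6 variables and 4 base dimensions (M, L, T, Θ).
The dimension matrix has rank 4.
Independent dimensionless groups: 6 − 4 = 2.

2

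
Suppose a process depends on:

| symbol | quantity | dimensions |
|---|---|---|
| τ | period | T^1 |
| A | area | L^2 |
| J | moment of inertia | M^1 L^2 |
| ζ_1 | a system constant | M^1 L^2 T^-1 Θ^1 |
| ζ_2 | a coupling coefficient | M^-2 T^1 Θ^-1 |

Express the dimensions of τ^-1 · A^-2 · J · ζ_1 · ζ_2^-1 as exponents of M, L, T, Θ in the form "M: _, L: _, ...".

M: 4, L: 0, T: -3, Θ: 2

Collect each base-dimension exponent across the product:
  M: −(0) − 2·(0) + (1) + (1) − (-2) = 4
  L: −(0) − 2·(2) + (2) + (2) − (0) = 0
  T: −(1) − 2·(0) + (0) + (-1) − (1) = -3
  Θ: −(0) − 2·(0) + (0) + (1) − (-1) = 2
So the dimensions are [M⁴ T⁻³ Θ²].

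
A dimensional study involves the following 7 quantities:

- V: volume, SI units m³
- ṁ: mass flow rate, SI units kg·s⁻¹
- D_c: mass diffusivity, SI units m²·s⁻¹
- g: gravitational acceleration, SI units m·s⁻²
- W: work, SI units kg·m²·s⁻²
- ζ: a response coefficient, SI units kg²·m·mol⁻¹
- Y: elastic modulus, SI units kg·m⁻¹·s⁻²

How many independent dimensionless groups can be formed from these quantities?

There are 7 variables and 4 base dimensions (M, L, T, N).
The dimension matrix has rank 4.
Independent dimensionless groups: 7 − 4 = 3.

3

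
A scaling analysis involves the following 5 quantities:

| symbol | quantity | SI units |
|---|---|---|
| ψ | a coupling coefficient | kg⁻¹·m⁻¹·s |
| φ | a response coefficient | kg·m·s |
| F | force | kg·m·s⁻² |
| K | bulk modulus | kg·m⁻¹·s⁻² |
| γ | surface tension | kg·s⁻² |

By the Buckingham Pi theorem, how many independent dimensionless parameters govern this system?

There are 5 variables and 3 base dimensions (M, L, T).
The dimension matrix has rank 3.
Independent dimensionless groups: 5 − 3 = 2.

2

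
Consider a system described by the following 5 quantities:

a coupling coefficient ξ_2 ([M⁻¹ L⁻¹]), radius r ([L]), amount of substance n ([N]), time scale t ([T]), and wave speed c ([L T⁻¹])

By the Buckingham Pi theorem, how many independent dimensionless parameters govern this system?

There are 5 variables and 4 base dimensions (M, L, T, N).
The dimension matrix has rank 4.
Independent dimensionless groups: 5 − 4 = 1.

1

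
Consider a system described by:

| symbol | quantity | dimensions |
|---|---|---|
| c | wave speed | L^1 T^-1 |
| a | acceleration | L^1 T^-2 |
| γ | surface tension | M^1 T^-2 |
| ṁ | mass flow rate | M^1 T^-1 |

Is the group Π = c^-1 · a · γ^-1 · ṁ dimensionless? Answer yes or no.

Sum the exponent of each base dimension across the product:
  M: −[c]_M + [a]_M − [γ]_M + [ṁ]_M = −(0) + (0) − (1) + (1) = 0
  L: −[c]_L + [a]_L − [γ]_L + [ṁ]_L = −(1) + (1) − (0) + (0) = 0
  T: −[c]_T + [a]_T − [γ]_T + [ṁ]_T = −(-1) + (-2) − (-2) + (-1) = 0
All base exponents vanish — dimensionless.

yes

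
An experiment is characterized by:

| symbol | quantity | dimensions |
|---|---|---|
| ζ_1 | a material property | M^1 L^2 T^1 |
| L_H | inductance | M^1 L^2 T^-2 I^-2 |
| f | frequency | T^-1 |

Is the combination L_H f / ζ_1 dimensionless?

Sum the exponent of each base dimension across the product:
  M: −[ζ_1]_M + [L_H]_M + [f]_M = −(1) + (1) + (0) = 0
  L: −[ζ_1]_L + [L_H]_L + [f]_L = −(2) + (2) + (0) = 0
  T: −[ζ_1]_T + [L_H]_T + [f]_T = −(1) + (-2) + (-1) = -4
  I: −[ζ_1]_I + [L_H]_I + [f]_I = −(0) + (-2) + (0) = -2
Net dimensions [T⁻⁴ I⁻²] ≠ [1] — not dimensionless.

no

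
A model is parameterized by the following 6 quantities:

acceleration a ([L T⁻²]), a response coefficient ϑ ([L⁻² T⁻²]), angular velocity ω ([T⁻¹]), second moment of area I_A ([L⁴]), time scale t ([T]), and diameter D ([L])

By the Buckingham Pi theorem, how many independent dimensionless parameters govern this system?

There are 6 variables and 2 base dimensions (L, T).
The dimension matrix has rank 2.
Independent dimensionless groups: 6 − 2 = 4.

4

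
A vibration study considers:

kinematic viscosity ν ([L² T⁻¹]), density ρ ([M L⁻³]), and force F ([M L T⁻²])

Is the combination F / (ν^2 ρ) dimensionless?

Sum the exponent of each base dimension across the product:
  M: −2·[ν]_M − [ρ]_M + [F]_M = −2·(0) − (1) + (1) = 0
  L: −2·[ν]_L − [ρ]_L + [F]_L = −2·(2) − (-3) + (1) = 0
  T: −2·[ν]_T − [ρ]_T + [F]_T = −2·(-1) − (0) + (-2) = 0
All base exponents vanish — dimensionless.

yes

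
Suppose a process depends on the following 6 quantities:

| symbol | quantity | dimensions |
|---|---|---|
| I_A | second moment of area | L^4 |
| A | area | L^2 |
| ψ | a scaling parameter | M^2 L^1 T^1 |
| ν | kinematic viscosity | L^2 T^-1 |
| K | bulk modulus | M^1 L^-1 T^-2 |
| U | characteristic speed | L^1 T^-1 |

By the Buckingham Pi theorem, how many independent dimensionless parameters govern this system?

There are 6 variables and 3 base dimensions (M, L, T).
The dimension matrix has rank 3.
Independent dimensionless groups: 6 − 3 = 3.

3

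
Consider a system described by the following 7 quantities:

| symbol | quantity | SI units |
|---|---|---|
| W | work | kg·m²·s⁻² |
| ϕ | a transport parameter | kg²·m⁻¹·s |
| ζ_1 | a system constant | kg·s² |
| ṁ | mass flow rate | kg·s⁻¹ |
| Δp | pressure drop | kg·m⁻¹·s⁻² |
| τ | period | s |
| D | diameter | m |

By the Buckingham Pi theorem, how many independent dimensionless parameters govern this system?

4

There are 7 variables and 3 base dimensions (M, L, T).
The dimension matrix has rank 3.
Independent dimensionless groups: 7 − 3 = 4.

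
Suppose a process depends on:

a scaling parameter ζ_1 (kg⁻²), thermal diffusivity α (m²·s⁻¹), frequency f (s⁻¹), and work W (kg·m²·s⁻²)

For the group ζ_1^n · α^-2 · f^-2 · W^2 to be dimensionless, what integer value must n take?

Balance the M exponent: (-2)·n from ζ_1, plus −2·(0) − 2·(0) + 2·(1) = 2 from the rest, must sum to zero.
-2n + 2 = 0, so n = 1.

1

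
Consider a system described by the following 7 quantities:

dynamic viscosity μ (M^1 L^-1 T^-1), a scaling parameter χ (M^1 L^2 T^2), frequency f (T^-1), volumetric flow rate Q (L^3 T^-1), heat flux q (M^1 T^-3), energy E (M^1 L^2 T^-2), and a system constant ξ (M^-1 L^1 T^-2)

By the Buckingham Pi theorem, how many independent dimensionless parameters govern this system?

There are 7 variables and 3 base dimensions (M, L, T).
The dimension matrix has rank 3.
Independent dimensionless groups: 7 − 3 = 4.

4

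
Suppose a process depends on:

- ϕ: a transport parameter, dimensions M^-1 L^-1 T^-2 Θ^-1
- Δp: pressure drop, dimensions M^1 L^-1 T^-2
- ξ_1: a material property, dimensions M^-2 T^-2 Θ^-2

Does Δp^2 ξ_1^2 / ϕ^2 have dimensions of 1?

no

Sum the exponent of each base dimension across the product:
  M: −2·[ϕ]_M + 2·[Δp]_M + 2·[ξ_1]_M = −2·(-1) + 2·(1) + 2·(-2) = 0
  L: −2·[ϕ]_L + 2·[Δp]_L + 2·[ξ_1]_L = −2·(-1) + 2·(-1) + 2·(0) = 0
  T: −2·[ϕ]_T + 2·[Δp]_T + 2·[ξ_1]_T = −2·(-2) + 2·(-2) + 2·(-2) = -4
  Θ: −2·[ϕ]_Θ + 2·[Δp]_Θ + 2·[ξ_1]_Θ = −2·(-1) + 2·(0) + 2·(-2) = -2
Net dimensions [T⁻⁴ Θ⁻²] ≠ [1] — not dimensionless.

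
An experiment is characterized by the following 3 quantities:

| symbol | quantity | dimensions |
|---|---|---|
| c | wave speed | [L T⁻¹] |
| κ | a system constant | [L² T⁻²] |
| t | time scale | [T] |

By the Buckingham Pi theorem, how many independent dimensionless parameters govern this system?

1

There are 3 variables and 2 base dimensions (L, T).
The dimension matrix has rank 2.
Independent dimensionless groups: 3 − 2 = 1.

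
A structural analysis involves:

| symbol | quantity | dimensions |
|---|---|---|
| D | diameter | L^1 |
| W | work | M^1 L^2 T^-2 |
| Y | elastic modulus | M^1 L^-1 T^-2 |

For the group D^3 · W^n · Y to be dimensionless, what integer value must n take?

-1

Balance the M exponent: (1)·n from W, plus 3·(0) + (1) = 1 from the rest, must sum to zero.
n + 1 = 0, so n = -1.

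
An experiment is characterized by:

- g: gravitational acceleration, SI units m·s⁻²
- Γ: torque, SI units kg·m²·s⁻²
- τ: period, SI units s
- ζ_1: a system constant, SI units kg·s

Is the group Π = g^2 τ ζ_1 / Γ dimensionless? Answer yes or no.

yes

Sum the exponent of each base dimension across the product:
  M: 2·[g]_M − [Γ]_M + [τ]_M + [ζ_1]_M = 2·(0) − (1) + (0) + (1) = 0
  L: 2·[g]_L − [Γ]_L + [τ]_L + [ζ_1]_L = 2·(1) − (2) + (0) + (0) = 0
  T: 2·[g]_T − [Γ]_T + [τ]_T + [ζ_1]_T = 2·(-2) − (-2) + (1) + (1) = 0
All base exponents vanish — dimensionless.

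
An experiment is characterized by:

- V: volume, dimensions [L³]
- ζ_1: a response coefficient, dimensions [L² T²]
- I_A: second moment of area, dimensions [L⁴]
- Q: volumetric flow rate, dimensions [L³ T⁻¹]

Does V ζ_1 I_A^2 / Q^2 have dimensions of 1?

Sum the exponent of each base dimension across the product:
  L: [V]_L + [ζ_1]_L + 2·[I_A]_L − 2·[Q]_L = (3) + (2) + 2·(4) − 2·(3) = 7
  T: [V]_T + [ζ_1]_T + 2·[I_A]_T − 2·[Q]_T = (0) + (2) + 2·(0) − 2·(-1) = 4
Net dimensions [L⁷ T⁴] ≠ [1] — not dimensionless.

no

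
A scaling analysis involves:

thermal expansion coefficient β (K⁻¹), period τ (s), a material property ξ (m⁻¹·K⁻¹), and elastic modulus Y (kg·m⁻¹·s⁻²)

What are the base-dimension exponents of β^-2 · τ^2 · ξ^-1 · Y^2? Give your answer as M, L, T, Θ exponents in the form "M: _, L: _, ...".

Collect each base-dimension exponent across the product:
  M: −2·(0) + 2·(0) − (0) + 2·(1) = 2
  L: −2·(0) + 2·(0) − (-1) + 2·(-1) = -1
  T: −2·(0) + 2·(1) − (0) + 2·(-2) = -2
  Θ: −2·(-1) + 2·(0) − (-1) + 2·(0) = 3
So the dimensions are [M² L⁻¹ T⁻² Θ³].

M: 2, L: -1, T: -2, Θ: 3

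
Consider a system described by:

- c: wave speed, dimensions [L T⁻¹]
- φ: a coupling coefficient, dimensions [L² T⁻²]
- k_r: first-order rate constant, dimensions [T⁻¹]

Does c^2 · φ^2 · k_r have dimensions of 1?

Sum the exponent of each base dimension across the product:
  L: 2·[c]_L + 2·[φ]_L + [k_r]_L = 2·(1) + 2·(2) + (0) = 6
  T: 2·[c]_T + 2·[φ]_T + [k_r]_T = 2·(-1) + 2·(-2) + (-1) = -7
Net dimensions [L⁶ T⁻⁷] ≠ [1] — not dimensionless.

no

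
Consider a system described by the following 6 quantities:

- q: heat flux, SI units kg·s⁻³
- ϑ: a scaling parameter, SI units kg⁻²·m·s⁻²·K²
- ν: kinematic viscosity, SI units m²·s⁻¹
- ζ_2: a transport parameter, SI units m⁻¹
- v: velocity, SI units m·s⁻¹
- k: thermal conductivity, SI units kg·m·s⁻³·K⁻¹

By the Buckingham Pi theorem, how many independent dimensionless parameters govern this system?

2

There are 6 variables and 4 base dimensions (M, L, T, Θ).
The dimension matrix has rank 4.
Independent dimensionless groups: 6 − 4 = 2.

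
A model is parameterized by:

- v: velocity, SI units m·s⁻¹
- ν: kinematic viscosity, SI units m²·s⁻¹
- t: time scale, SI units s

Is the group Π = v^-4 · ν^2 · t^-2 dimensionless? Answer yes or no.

yes

Sum the exponent of each base dimension across the product:
  M: −4·[v]_M + 2·[ν]_M − 2·[t]_M = −4·(0) + 2·(0) − 2·(0) = 0
  L: −4·[v]_L + 2·[ν]_L − 2·[t]_L = −4·(1) + 2·(2) − 2·(0) = 0
  T: −4·[v]_T + 2·[ν]_T − 2·[t]_T = −4·(-1) + 2·(-1) − 2·(1) = 0
All base exponents vanish — dimensionless.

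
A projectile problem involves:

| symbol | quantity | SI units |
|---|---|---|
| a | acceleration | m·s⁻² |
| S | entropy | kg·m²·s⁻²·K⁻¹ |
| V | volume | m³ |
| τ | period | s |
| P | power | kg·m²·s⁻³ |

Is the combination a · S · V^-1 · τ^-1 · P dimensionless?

Sum the exponent of each base dimension across the product:
  M: [a]_M + [S]_M − [V]_M − [τ]_M + [P]_M = (0) + (1) − (0) − (0) + (1) = 2
  L: [a]_L + [S]_L − [V]_L − [τ]_L + [P]_L = (1) + (2) − (3) − (0) + (2) = 2
  T: [a]_T + [S]_T − [V]_T − [τ]_T + [P]_T = (-2) + (-2) − (0) − (1) + (-3) = -8
  Θ: [a]_Θ + [S]_Θ − [V]_Θ − [τ]_Θ + [P]_Θ = (0) + (-1) − (0) − (0) + (0) = -1
Net dimensions [M² L² T⁻⁸ Θ⁻¹] ≠ [1] — not dimensionless.

no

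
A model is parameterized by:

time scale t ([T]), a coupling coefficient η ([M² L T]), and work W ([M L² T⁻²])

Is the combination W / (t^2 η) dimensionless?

Sum the exponent of each base dimension across the product:
  M: −2·[t]_M − [η]_M + [W]_M = −2·(0) − (2) + (1) = -1
  L: −2·[t]_L − [η]_L + [W]_L = −2·(0) − (1) + (2) = 1
  T: −2·[t]_T − [η]_T + [W]_T = −2·(1) − (1) + (-2) = -5
Net dimensions [M⁻¹ L T⁻⁵] ≠ [1] — not dimensionless.

no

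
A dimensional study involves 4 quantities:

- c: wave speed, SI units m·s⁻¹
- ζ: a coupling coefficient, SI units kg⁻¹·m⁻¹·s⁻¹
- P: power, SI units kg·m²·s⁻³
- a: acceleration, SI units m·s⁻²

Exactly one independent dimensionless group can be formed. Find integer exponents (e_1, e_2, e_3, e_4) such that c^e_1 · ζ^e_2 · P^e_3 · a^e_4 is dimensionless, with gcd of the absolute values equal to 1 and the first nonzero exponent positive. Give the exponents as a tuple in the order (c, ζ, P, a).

(2, 1, 1, -3)

M: e_1·(0) + e_2·(-1) + e_3·(1) + e_4·(0) = 0
L: e_1·(1) + e_2·(-1) + e_3·(2) + e_4·(1) = 0
T: e_1·(-1) + e_2·(-1) + e_3·(-3) + e_4·(-2) = 0
Solving this homogeneous linear system for the smallest-integer solution (first nonzero entry positive) gives (2, 1, 1, -3).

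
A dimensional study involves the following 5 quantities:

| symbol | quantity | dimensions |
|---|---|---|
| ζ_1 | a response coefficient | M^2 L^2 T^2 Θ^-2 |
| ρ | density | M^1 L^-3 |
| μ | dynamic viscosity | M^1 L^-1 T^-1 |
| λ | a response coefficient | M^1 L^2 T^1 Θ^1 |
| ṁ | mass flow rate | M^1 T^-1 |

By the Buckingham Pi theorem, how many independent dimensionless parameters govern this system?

There are 5 variables and 4 base dimensions (M, L, T, Θ).
The dimension matrix has rank 4.
Independent dimensionless groups: 5 − 4 = 1.

1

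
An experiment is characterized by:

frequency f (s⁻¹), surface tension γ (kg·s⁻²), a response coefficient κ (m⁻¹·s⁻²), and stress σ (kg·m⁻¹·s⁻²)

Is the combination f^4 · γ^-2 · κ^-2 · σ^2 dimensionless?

yes

Sum the exponent of each base dimension across the product:
  M: 4·[f]_M − 2·[γ]_M − 2·[κ]_M + 2·[σ]_M = 4·(0) − 2·(1) − 2·(0) + 2·(1) = 0
  L: 4·[f]_L − 2·[γ]_L − 2·[κ]_L + 2·[σ]_L = 4·(0) − 2·(0) − 2·(-1) + 2·(-1) = 0
  T: 4·[f]_T − 2·[γ]_T − 2·[κ]_T + 2·[σ]_T = 4·(-1) − 2·(-2) − 2·(-2) + 2·(-2) = 0
All base exponents vanish — dimensionless.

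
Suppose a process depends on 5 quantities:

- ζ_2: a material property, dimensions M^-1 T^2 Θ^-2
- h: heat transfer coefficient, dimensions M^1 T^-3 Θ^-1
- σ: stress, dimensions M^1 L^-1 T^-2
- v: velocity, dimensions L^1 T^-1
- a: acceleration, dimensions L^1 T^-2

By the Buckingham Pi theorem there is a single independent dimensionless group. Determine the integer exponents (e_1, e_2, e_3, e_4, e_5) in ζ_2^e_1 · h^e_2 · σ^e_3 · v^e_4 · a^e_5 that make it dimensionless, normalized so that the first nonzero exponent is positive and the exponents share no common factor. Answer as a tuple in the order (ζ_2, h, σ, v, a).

(1, -2, 3, 4, -1)

M: e_1·(-1) + e_2·(1) + e_3·(1) + e_4·(0) + e_5·(0) = 0
L: e_1·(0) + e_2·(0) + e_3·(-1) + e_4·(1) + e_5·(1) = 0
T: e_1·(2) + e_2·(-3) + e_3·(-2) + e_4·(-1) + e_5·(-2) = 0
Θ: e_1·(-2) + e_2·(-1) + e_3·(0) + e_4·(0) + e_5·(0) = 0
Solving this homogeneous linear system for the smallest-integer solution (first nonzero entry positive) gives (1, -2, 3, 4, -1).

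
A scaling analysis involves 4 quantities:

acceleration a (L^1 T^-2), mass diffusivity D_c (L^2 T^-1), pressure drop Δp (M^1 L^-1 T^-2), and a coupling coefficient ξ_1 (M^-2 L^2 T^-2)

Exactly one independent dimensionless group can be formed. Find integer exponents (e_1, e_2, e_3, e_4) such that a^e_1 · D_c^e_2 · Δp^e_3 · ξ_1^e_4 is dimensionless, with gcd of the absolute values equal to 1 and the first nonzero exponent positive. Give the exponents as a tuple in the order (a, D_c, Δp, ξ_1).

M: e_1·(0) + e_2·(0) + e_3·(1) + e_4·(-2) = 0
L: e_1·(1) + e_2·(2) + e_3·(-1) + e_4·(2) = 0
T: e_1·(-2) + e_2·(-1) + e_3·(-2) + e_4·(-2) = 0
Solving this homogeneous linear system for the smallest-integer solution (first nonzero entry positive) gives (4, -2, -2, -1).

(4, -2, -2, -1)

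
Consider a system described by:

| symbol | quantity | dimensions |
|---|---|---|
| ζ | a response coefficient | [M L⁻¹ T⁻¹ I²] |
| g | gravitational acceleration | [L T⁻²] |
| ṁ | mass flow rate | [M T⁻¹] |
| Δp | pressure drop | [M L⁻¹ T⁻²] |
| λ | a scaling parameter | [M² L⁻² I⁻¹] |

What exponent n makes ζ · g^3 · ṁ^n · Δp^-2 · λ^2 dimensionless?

Balance the M exponent: (1)·n from ṁ, plus (1) + 3·(0) − 2·(1) + 2·(2) = 3 from the rest, must sum to zero.
n + 3 = 0, so n = -3.

-3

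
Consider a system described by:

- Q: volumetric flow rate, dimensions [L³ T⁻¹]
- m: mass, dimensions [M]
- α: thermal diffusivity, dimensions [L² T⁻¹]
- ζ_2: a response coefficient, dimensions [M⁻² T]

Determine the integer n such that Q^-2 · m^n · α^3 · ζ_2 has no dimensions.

Balance the M exponent: (1)·n from m, plus −2·(0) + 3·(0) + (-2) = -2 from the rest, must sum to zero.
n − 2 = 0, so n = 2.

2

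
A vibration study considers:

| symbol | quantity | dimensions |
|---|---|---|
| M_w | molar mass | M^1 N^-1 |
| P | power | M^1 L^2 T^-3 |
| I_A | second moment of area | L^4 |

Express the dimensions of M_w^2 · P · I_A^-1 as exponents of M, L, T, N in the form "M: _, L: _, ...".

Collect each base-dimension exponent across the product:
  M: 2·(1) + (1) − (0) = 3
  L: 2·(0) + (2) − (4) = -2
  T: 2·(0) + (-3) − (0) = -3
  N: 2·(-1) + (0) − (0) = -2
So the dimensions are [M³ L⁻² T⁻³ N⁻²].

M: 3, L: -2, T: -3, N: -2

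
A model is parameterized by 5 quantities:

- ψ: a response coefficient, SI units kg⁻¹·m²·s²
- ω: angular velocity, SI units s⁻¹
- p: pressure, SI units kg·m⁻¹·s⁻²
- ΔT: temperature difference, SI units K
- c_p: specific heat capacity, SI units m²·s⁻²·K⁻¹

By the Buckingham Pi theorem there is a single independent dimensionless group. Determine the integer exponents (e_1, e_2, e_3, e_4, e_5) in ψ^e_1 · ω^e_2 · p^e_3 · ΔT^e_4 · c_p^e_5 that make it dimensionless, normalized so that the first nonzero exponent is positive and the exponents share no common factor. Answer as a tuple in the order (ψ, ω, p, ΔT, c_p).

(2, 2, 2, -1, -1)

M: e_1·(-1) + e_2·(0) + e_3·(1) + e_4·(0) + e_5·(0) = 0
L: e_1·(2) + e_2·(0) + e_3·(-1) + e_4·(0) + e_5·(2) = 0
T: e_1·(2) + e_2·(-1) + e_3·(-2) + e_4·(0) + e_5·(-2) = 0
Θ: e_1·(0) + e_2·(0) + e_3·(0) + e_4·(1) + e_5·(-1) = 0
Solving this homogeneous linear system for the smallest-integer solution (first nonzero entry positive) gives (2, 2, 2, -1, -1).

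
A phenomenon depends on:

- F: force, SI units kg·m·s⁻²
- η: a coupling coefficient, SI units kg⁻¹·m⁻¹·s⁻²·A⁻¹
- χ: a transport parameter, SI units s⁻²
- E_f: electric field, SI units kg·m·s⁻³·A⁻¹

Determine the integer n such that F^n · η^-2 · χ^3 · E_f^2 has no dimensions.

-4

Balance the M exponent: (1)·n from F, plus −2·(-1) + 3·(0) + 2·(1) = 4 from the rest, must sum to zero.
n + 4 = 0, so n = -4.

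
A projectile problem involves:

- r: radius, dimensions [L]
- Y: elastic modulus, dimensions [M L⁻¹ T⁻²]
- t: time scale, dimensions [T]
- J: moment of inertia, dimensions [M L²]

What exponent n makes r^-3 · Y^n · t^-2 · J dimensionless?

Balance the M exponent: (1)·n from Y, plus −3·(0) − 2·(0) + (1) = 1 from the rest, must sum to zero.
n + 1 = 0, so n = -1.

-1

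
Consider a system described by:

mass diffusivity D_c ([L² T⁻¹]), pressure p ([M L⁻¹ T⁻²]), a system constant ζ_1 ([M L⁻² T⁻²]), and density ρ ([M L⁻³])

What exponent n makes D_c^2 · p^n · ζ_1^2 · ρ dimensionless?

-3

Balance the M exponent: (1)·n from p, plus 2·(0) + 2·(1) + (1) = 3 from the rest, must sum to zero.
n + 3 = 0, so n = -3.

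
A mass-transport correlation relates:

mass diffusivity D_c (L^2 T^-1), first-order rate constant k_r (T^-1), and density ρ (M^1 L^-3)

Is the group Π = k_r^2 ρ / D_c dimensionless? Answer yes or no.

no

Sum the exponent of each base dimension across the product:
  M: −[D_c]_M + 2·[k_r]_M + [ρ]_M = −(0) + 2·(0) + (1) = 1
  L: −[D_c]_L + 2·[k_r]_L + [ρ]_L = −(2) + 2·(0) + (-3) = -5
  T: −[D_c]_T + 2·[k_r]_T + [ρ]_T = −(-1) + 2·(-1) + (0) = -1
Net dimensions [M L⁻⁵ T⁻¹] ≠ [1] — not dimensionless.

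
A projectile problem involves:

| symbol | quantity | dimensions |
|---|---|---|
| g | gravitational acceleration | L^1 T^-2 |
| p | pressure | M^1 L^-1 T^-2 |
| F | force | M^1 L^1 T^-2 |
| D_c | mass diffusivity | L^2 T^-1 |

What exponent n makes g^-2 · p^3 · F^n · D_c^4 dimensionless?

-3

Balance the M exponent: (1)·n from F, plus −2·(0) + 3·(1) + 4·(0) = 3 from the rest, must sum to zero.
n + 3 = 0, so n = -3.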